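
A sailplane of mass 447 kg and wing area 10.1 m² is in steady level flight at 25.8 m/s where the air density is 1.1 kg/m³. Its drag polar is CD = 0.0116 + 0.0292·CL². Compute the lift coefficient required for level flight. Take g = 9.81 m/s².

CL = 1.19

In steady level flight, lift balances weight: W = mg = 447 × 9.81 = 4385.1 N.
q = ½ρv² = ½ × 1.1 × 25.8² = 366.1 Pa.
CL = W/(q·S) = 4385.1 / (366.1 × 10.1) = 1.186.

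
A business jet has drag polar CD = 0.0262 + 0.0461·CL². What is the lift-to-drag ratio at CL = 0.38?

L/D = 11.6

CD = 0.0262 + 0.0461 × 0.38² = 0.03286
L/D = CL/CD = 0.38 / 0.03286 = 11.6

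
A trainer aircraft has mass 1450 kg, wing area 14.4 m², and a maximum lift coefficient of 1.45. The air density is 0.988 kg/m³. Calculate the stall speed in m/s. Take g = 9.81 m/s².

At stall, lift equals weight: L = W = m·g = 1450 × 9.81 = 14220 N.
From L = ½ρV²S·CL,max = W: V_stall = √(2W/(ρSCL,max)) = √(2·14220/(0.988·14.4·1.45))
V_stall = √1379 = 37.1 m/s

V_stall = 37.1 m/s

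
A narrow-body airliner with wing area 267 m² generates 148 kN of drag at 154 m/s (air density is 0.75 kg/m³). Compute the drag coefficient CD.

CD = 0.0623

From D = ½ρv²S·CD, rearranging gives CD = 2D/(ρv²S).
CD = 2 × 1.48×10^5 / (0.75 × 154² × 267) = 0.0623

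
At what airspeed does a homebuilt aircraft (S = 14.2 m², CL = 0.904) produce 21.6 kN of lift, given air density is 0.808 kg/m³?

v = 64.5 m/s

L = ½ρv²S·CL ⇒ v = √(2L/(ρ·S·CL))
v = √(2 × 21600 / (0.808 × 14.2 × 0.904)) = √4165 = 64.5 m/s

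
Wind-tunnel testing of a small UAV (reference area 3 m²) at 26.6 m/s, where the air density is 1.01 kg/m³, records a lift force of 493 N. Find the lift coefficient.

From L = ½ρv²S·CL, rearranging gives CL = 2L/(ρv²S).
CL = 2 × 493 / (1.01 × 26.6² × 3) = 0.46

CL = 0.46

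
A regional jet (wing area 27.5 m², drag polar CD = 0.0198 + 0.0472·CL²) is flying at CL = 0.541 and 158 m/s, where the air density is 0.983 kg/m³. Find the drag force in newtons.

CD = 0.0198 + 0.0472 × 0.541² = 0.03361
D = ½ρv²S·CD = ½ × 0.983 × 158² × 27.5 × 0.03361 = 11300 N

D = 11300 N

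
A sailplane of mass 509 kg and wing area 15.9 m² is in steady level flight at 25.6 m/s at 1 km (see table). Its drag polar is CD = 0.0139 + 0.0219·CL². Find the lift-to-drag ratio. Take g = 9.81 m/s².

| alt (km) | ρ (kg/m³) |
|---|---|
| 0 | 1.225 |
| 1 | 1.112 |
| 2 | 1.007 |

At 1 km, from the table: ρ = 1.112 kg/m³.
Level flight ⇒ L = W = m·g = 509 × 9.81 = 4993.3 N.
q = ½ρv² = ½ × 1.112 × 25.6² = 364.4 Pa.
Required CL = L/(qS) = 4993.3/(364.4·15.9) = 0.8619.
CD = 0.0139 + 0.0219 × 0.8619² = 0.03017.
L/D = CL/CD = 0.8619 / 0.03017 = 28.6

L/D = 28.6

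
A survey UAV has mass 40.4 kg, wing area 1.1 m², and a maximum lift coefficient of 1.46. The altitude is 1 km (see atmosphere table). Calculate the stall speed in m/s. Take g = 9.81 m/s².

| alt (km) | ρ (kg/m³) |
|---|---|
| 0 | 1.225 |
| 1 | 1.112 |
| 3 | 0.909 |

V_stall = 21.1 m/s

At 1 km, from the table: ρ = 1.112 kg/m³.
Weight W = mg = 40.4 × 9.81 = 396.3 N.
From L = ½ρV²S·CL,max = W: V_stall = √(2W/(ρSCL,max)) = √(2·396.3/(1.112·1.1·1.46))
V_stall = √443.8 = 21.1 m/s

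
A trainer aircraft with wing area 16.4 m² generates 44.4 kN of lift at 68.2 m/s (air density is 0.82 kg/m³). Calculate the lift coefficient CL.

From L = ½ρv²S·CL, rearranging gives CL = 2L/(ρv²S).
CL = 2 × 44400 / (0.82 × 68.2² × 16.4) = 1.42

CL = 1.42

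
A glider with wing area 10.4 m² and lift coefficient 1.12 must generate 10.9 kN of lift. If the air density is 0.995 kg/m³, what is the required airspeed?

v = 43.4 m/s

L = ½ρv²S·CL ⇒ v = √(2L/(ρ·S·CL))
v = √(2 × 10900 / (0.995 × 10.4 × 1.12)) = √1881 = 43.4 m/s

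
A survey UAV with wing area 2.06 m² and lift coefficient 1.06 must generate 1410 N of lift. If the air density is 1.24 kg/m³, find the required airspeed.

L = ½ρv²S·CL ⇒ v = √(2L/(ρ·S·CL))
v = √(2 × 1410 / (1.24 × 2.06 × 1.06)) = √1041 = 32.3 m/s

v = 32.3 m/s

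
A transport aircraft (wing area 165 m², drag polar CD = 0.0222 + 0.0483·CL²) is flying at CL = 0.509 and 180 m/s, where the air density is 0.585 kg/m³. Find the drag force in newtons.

CD = 0.0222 + 0.0483 × 0.509² = 0.03471
D = ½ρv²S·CD = ½ × 0.585 × 180² × 165 × 0.03471 = 54300 N

D = 54300 N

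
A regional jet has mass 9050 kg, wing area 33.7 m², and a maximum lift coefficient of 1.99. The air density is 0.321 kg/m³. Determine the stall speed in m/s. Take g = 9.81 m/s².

V_stall = 90.8 m/s

Weight W = mg = 9050 × 9.81 = 88780 N.
V_stall = √(2W/(ρ·S·CL,max)) = √(2 × 88780 / (0.321 × 33.7 × 1.99))
V_stall = √8248 = 90.8 m/s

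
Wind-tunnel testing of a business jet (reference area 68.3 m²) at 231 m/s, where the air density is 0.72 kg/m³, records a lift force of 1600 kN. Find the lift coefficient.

From L = ½ρv²S·CL, rearranging gives CL = 2L/(ρv²S).
CL = 2 × 1.6×10^6 / (0.72 × 231² × 68.3) = 1.22

CL = 1.22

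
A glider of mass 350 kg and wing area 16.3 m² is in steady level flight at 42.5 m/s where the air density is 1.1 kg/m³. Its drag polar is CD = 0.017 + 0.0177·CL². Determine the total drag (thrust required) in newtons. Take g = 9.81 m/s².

D = 288 N

Weight W = mg = 350 × 9.81 = 3433.5 N; in level flight L = W.
q = ½ρv² = ½ × 1.1 × 42.5² = 993.4 Pa.
Required CL = L/(qS) = 3433.5/(993.4·16.3) = 0.212.
CD = 0.017 + 0.0177 × 0.212² = 0.0178.
D = q·S·CD = 993.4 × 16.3 × 0.0178 = 288.2 N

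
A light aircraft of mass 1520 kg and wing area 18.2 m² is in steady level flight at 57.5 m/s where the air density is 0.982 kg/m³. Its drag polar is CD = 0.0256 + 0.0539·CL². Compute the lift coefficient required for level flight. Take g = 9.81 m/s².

In steady level flight, lift balances weight: W = mg = 1520 × 9.81 = 14911 N.
q = ½ρv² = ½ × 0.982 × 57.5² = 1623 Pa.
Required CL = L/(qS) = 14911/(1623·18.2) = 0.5047.

CL = 0.505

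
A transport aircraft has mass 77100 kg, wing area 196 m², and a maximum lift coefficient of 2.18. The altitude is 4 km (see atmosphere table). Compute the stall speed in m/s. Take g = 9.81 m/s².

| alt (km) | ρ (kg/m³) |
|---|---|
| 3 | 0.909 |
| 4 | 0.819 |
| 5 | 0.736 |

V_stall = 65.7 m/s

At 4 km, from the table: ρ = 0.819 kg/m³.
Weight W = mg = 77100 × 9.81 = 7.564×10^5 N.
V_stall = √(2W/(ρ·S·CL,max)) = √(2 × 7.564×10^5 / (0.819 × 196 × 2.18))
V_stall = √4323 = 65.7 m/s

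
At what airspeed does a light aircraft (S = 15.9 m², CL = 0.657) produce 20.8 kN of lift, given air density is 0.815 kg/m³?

v = 69.9 m/s

L = ½ρv²S·CL ⇒ v = √(2L/(ρ·S·CL))
v = √(2 × 20800 / (0.815 × 15.9 × 0.657)) = √4886 = 69.9 m/s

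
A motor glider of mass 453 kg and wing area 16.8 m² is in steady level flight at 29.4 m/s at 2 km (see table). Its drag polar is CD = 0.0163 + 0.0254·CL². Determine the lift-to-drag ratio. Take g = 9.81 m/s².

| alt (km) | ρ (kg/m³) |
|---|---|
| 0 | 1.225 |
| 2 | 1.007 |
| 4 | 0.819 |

L/D = 23.7

At 2 km, from the table: ρ = 1.007 kg/m³.
In steady level flight, lift balances weight: W = mg = 453 × 9.81 = 4443.9 N.
q = ½ρv² = ½ × 1.007 × 29.4² = 435.2 Pa.
CL = W/(q·S) = 4443.9 / (435.2 × 16.8) = 0.6078.
CD = 0.0163 + 0.0254 × 0.6078² = 0.02568.
L/D = CL/CD = 0.6078 / 0.02568 = 23.7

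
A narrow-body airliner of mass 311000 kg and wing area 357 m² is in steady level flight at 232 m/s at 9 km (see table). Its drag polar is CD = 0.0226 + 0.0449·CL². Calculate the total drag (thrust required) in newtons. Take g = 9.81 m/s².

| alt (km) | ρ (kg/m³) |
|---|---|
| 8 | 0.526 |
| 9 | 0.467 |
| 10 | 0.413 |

D = 1.95×10^5 N

At 9 km, from the table: ρ = 0.467 kg/m³.
Weight W = mg = 311000 × 9.81 = 3.0509×10^6 N; in level flight L = W.
q = ½ρv² = ½ × 0.467 × 232² = 12570 Pa.
CL = 2W/(ρv²S) = 2×3.0509×10^6/(0.467×232²×357) = 0.68.
CD = 0.0226 + 0.0449 × 0.68² = 0.04336.
D = q·S·CD = 12570 × 357 × 0.04336 = 1.945×10^5 N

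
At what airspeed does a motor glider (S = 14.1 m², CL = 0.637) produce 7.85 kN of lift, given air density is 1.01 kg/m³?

v = 41.6 m/s

L = ½ρv²S·CL ⇒ v = √(2L/(ρ·S·CL))
v = √(2 × 7850 / (1.01 × 14.1 × 0.637)) = √1731 = 41.6 m/s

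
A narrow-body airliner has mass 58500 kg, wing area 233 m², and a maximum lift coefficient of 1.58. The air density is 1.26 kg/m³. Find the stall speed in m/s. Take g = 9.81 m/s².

V_stall = 49.7 m/s

Weight W = mg = 58500 × 9.81 = 5.739×10^5 N.
From L = ½ρV²S·CL,max = W: V_stall = √(2W/(ρSCL,max)) = √(2·5.739×10^5/(1.26·233·1.58))
V_stall = √2474 = 49.7 m/s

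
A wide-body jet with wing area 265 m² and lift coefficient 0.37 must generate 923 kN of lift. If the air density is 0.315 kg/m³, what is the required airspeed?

v = 244 m/s

L = ½ρv²S·CL ⇒ v = √(2L/(ρ·S·CL))
v = √(2 × 9.23×10^5 / (0.315 × 265 × 0.37)) = √59770 = 244 m/s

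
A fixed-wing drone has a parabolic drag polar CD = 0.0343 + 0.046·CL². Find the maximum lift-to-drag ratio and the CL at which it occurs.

(L/D)max = 12.6, at CL = 0.864

For CD = CD0 + K·CL², (L/D)max occurs at CL* = √(CD0/K) and equals 1/(2√(K·CD0)).
(L/D)max = 1/(2√(0.046 × 0.0343)) = 1/(2 × 0.03972) = 12.6
CL* = √(0.0343/0.046) = 0.864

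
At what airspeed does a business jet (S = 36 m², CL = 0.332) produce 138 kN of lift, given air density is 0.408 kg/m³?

L = ½ρv²S·CL ⇒ v = √(2L/(ρ·S·CL))
v = √(2 × 1.38×10^5 / (0.408 × 36 × 0.332)) = √56600 = 238 m/s

v = 238 m/s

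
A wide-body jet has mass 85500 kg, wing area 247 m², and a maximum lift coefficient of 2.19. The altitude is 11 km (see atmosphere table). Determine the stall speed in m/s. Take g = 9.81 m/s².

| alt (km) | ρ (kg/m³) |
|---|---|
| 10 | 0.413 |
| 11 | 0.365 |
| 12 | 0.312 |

V_stall = 92.2 m/s

At 11 km, from the table: ρ = 0.365 kg/m³.
Stall occurs when L = W at CL,max. W = mg = 85500 × 9.81 = 8.388×10^5 N.
From L = ½ρV²S·CL,max = W: V_stall = √(2W/(ρSCL,max)) = √(2·8.388×10^5/(0.365·247·2.19))
V_stall = √8496 = 92.2 m/s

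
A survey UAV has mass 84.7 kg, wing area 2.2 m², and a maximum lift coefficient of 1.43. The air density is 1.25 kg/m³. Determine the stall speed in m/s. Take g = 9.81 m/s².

V_stall = 20.6 m/s

Weight W = mg = 84.7 × 9.81 = 830.9 N.
V_stall = √(2W/(ρ·S·CL,max)) = √(2 × 830.9 / (1.25 × 2.2 × 1.43))
V_stall = √422.6 = 20.6 m/s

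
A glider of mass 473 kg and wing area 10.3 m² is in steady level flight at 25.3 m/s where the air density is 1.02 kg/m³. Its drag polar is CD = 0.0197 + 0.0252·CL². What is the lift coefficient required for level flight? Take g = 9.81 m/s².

CL = 1.38

Level flight ⇒ L = W = m·g = 473 × 9.81 = 4640.1 N.
q = ½ρv² = ½ × 1.02 × 25.3² = 326.4 Pa.
CL = 2W/(ρv²S) = 2×4640.1/(1.02×25.3²×10.3) = 1.38.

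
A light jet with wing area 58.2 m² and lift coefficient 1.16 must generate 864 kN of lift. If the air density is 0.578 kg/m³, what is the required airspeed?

v = 210 m/s

L = ½ρv²S·CL ⇒ v = √(2L/(ρ·S·CL))
v = √(2 × 8.64×10^5 / (0.578 × 58.2 × 1.16)) = √44280 = 210 m/s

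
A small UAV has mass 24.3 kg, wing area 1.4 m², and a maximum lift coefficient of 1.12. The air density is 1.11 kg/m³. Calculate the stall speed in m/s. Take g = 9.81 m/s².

V_stall = 16.6 m/s

At stall, lift equals weight: L = W = m·g = 24.3 × 9.81 = 238.4 N.
V_stall = √(2W/(ρ·S·CL,max)) = √(2 × 238.4 / (1.11 × 1.4 × 1.12))
V_stall = √273.9 = 16.6 m/s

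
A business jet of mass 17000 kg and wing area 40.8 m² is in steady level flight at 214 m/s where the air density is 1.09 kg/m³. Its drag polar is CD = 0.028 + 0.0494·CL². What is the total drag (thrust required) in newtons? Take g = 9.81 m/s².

Level flight ⇒ L = W = m·g = 17000 × 9.81 = 1.6677×10^5 N.
Dynamic pressure q = 0.5 × 1.09 × 214² = 24960 Pa.
CL = 2W/(ρv²S) = 2×1.6677×10^5/(1.09×214²×40.8) = 0.1638.
CD = 0.028 + 0.0494 × 0.1638² = 0.02932.
D = q·S·CD = 24960 × 40.8 × 0.02932 = 29860 N

D = 29900 N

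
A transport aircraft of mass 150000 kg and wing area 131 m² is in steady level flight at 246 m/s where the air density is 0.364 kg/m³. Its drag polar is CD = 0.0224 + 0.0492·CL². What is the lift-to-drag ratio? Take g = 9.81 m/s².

L/D = 13.9

Level flight ⇒ L = W = m·g = 150000 × 9.81 = 1.4715×10^6 N.
q = ½ρv² = ½ × 0.364 × 246² = 11010 Pa.
CL = 2W/(ρv²S) = 2×1.4715×10^6/(0.364×246²×131) = 1.02.
CD = 0.0224 + 0.0492 × 1.02² = 0.07358.
L/D = CL/CD = 1.02 / 0.07358 = 13.9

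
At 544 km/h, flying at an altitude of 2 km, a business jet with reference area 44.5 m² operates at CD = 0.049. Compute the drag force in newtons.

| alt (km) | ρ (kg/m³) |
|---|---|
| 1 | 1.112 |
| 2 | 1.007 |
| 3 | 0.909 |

At 2 km, from the table: ρ = 1.007 kg/m³.
Convert speed: v = 544 km/h ÷ 3.6 = 151.1 m/s.
D = ½ρv²S·CD = ½ × 1.007 × 151.1² × 44.5 × 0.049 = 25100 N ≈ 25.1 kN

D = 25100 N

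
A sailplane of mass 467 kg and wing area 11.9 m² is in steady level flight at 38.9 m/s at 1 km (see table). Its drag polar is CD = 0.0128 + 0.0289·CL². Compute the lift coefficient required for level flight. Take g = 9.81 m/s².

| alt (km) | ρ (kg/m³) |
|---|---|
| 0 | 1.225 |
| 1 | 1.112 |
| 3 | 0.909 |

At 1 km, from the table: ρ = 1.112 kg/m³.
Level flight ⇒ L = W = m·g = 467 × 9.81 = 4581.3 N.
Dynamic pressure q = 0.5 × 1.112 × 38.9² = 841.3 Pa.
CL = 2W/(ρv²S) = 2×4581.3/(1.112×38.9²×11.9) = 0.4576.

CL = 0.458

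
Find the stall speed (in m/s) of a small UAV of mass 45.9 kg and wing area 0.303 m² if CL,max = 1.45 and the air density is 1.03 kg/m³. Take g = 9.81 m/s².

V_stall = 44.6 m/s

Stall occurs when L = W at CL,max. W = mg = 45.9 × 9.81 = 450.3 N.
V_stall = √(2W/(ρ·S·CL,max)) = √(2 × 450.3 / (1.03 × 0.303 × 1.45))
V_stall = √1990 = 44.6 m/s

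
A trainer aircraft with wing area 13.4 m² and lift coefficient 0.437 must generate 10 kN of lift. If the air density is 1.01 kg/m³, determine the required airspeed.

L = ½ρv²S·CL ⇒ v = √(2L/(ρ·S·CL))
v = √(2 × 10000 / (1.01 × 13.4 × 0.437)) = √3382 = 58.2 m/s

v = 58.2 m/s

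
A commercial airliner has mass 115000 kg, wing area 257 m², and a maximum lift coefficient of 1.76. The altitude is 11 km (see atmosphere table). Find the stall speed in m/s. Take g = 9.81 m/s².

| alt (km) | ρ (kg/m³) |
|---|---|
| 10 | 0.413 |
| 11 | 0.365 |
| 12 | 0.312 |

At 11 km, from the table: ρ = 0.365 kg/m³.
Stall occurs when L = W at CL,max. W = mg = 115000 × 9.81 = 1.128×10^6 N.
From L = ½ρV²S·CL,max = W: V_stall = √(2W/(ρSCL,max)) = √(2·1.128×10^6/(0.365·257·1.76))
V_stall = √13670 = 117 m/s

V_stall = 117 m/s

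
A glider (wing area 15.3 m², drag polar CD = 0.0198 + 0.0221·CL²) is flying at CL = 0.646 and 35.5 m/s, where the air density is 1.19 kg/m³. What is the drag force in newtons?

CD = 0.0198 + 0.0221 × 0.646² = 0.02902
D = ½ρv²S·CD = ½ × 1.19 × 35.5² × 15.3 × 0.02902 = 333 N

D = 333 N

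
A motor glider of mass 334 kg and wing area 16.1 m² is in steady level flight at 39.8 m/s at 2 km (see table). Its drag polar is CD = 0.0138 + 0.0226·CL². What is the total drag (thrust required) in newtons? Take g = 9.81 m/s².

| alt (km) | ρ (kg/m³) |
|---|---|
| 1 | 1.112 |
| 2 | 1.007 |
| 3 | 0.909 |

At 2 km, from the table: ρ = 1.007 kg/m³.
Weight W = mg = 334 × 9.81 = 3276.5 N; in level flight L = W.
q = ½ρv² = ½ × 1.007 × 39.8² = 797.6 Pa.
CL = W/(q·S) = 3276.5 / (797.6 × 16.1) = 0.2552.
CD = 0.0138 + 0.0226 × 0.2552² = 0.01527.
D = q·S·CD = 797.6 × 16.1 × 0.01527 = 196.1 N

D = 196 N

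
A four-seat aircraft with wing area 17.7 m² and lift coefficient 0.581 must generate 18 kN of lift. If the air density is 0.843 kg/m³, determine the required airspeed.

v = 64.4 m/s

L = ½ρv²S·CL ⇒ v = √(2L/(ρ·S·CL))
v = √(2 × 18000 / (0.843 × 17.7 × 0.581)) = √4153 = 64.4 m/s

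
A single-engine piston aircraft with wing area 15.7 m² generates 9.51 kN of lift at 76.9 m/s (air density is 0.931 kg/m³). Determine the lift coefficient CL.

From L = ½ρv²S·CL, rearranging gives CL = 2L/(ρv²S).
CL = 2 × 9510 / (0.931 × 76.9² × 15.7) = 0.22

CL = 0.22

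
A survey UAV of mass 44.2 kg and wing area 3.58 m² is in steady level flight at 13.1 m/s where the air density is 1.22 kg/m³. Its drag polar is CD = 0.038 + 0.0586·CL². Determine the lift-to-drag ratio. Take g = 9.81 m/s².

L/D = 9.94

Weight W = mg = 44.2 × 9.81 = 433.6 N; in level flight L = W.
q = ½ρv² = ½ × 1.22 × 13.1² = 104.7 Pa.
CL = 2W/(ρv²S) = 2×433.6/(1.22×13.1²×3.58) = 1.157.
CD = 0.038 + 0.0586 × 1.157² = 0.1164.
L/D = CL/CD = 1.157 / 0.1164 = 9.94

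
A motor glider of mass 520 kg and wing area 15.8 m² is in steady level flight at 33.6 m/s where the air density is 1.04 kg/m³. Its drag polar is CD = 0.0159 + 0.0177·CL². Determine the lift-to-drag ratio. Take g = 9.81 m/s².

Weight W = mg = 520 × 9.81 = 5101.2 N; in level flight L = W.
q = ½ρv² = ½ × 1.04 × 33.6² = 587.1 Pa.
CL = 2W/(ρv²S) = 2×5101.2/(1.04×33.6²×15.8) = 0.55.
CD = 0.0159 + 0.0177 × 0.55² = 0.02125.
L/D = CL/CD = 0.55 / 0.02125 = 25.9

L/D = 25.9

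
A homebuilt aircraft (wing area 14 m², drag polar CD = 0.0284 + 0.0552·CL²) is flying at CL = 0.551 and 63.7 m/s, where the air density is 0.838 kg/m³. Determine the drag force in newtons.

D = 1070 N

CD = 0.0284 + 0.0552 × 0.551² = 0.04516
D = ½ρv²S·CD = ½ × 0.838 × 63.7² × 14 × 0.04516 = 1070 N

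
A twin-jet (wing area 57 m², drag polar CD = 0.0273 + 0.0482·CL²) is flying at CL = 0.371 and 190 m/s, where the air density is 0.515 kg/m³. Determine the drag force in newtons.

CD = 0.0273 + 0.0482 × 0.371² = 0.03393
D = ½ρv²S·CD = ½ × 0.515 × 190² × 57 × 0.03393 = 18000 N

D = 18000 N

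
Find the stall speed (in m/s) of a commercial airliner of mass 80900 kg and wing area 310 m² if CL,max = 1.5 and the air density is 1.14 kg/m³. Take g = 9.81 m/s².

V_stall = 54.7 m/s

Stall occurs when L = W at CL,max. W = mg = 80900 × 9.81 = 7.936×10^5 N.
From L = ½ρV²S·CL,max = W: V_stall = √(2W/(ρSCL,max)) = √(2·7.936×10^5/(1.14·310·1.5))
V_stall = √2994 = 54.7 m/s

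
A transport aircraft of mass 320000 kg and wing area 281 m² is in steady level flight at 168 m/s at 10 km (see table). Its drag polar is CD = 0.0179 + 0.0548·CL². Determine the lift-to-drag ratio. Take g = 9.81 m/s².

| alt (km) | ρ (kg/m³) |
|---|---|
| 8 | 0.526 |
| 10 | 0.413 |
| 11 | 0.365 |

At 10 km, from the table: ρ = 0.413 kg/m³.
Level flight ⇒ L = W = m·g = 320000 × 9.81 = 3.1392×10^6 N.
Dynamic pressure q = 0.5 × 0.413 × 168² = 5828 Pa.
CL = W/(q·S) = 3.1392×10^6 / (5828 × 281) = 1.917.
CD = 0.0179 + 0.0548 × 1.917² = 0.2192.
L/D = CL/CD = 1.917 / 0.2192 = 8.74

L/D = 8.74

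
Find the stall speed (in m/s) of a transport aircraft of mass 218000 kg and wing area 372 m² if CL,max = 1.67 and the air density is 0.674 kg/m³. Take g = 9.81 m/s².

Stall occurs when L = W at CL,max. W = mg = 218000 × 9.81 = 2.139×10^6 N.
From L = ½ρV²S·CL,max = W: V_stall = √(2W/(ρSCL,max)) = √(2·2.139×10^6/(0.674·372·1.67))
V_stall = √10210 = 101 m/s

V_stall = 101 m/s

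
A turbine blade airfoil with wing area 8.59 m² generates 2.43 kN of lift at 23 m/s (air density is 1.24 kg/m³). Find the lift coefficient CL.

CL = 0.863

From L = ½ρv²S·CL, rearranging gives CL = 2L/(ρv²S).
CL = 2 × 2430 / (1.24 × 23² × 8.59) = 0.863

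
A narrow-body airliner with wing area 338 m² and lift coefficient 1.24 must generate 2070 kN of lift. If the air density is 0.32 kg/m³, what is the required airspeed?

v = 176 m/s

L = ½ρv²S·CL ⇒ v = √(2L/(ρ·S·CL))
v = √(2 × 2.07×10^6 / (0.32 × 338 × 1.24)) = √30870 = 176 m/s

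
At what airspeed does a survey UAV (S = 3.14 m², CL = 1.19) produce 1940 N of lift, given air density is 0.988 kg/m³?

v = 32.4 m/s

L = ½ρv²S·CL ⇒ v = √(2L/(ρ·S·CL))
v = √(2 × 1940 / (0.988 × 3.14 × 1.19)) = √1051 = 32.4 m/s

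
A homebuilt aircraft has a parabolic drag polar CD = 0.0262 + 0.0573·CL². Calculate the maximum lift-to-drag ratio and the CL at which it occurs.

(L/D)max = 12.9, at CL = 0.676

For CD = CD0 + K·CL², (L/D)max occurs at CL* = √(CD0/K) and equals 1/(2√(K·CD0)).
(L/D)max = 1/(2√(0.0573 × 0.0262)) = 1/(2 × 0.03875) = 12.9
CL* = √(0.0262/0.0573) = 0.676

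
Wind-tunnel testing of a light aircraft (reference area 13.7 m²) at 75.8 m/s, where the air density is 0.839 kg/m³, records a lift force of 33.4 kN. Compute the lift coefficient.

CL = 1.01

From L = ½ρv²S·CL, rearranging gives CL = 2L/(ρv²S).
CL = 2 × 33400 / (0.839 × 75.8² × 13.7) = 1.01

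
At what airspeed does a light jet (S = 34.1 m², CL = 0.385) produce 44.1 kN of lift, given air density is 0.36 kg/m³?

v = 137 m/s

L = ½ρv²S·CL ⇒ v = √(2L/(ρ·S·CL))
v = √(2 × 44100 / (0.36 × 34.1 × 0.385)) = √18660 = 137 m/s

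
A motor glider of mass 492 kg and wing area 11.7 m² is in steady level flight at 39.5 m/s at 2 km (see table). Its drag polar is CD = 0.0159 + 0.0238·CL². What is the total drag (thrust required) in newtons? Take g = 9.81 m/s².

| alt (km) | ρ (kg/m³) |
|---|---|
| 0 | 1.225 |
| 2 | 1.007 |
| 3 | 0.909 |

At 2 km, from the table: ρ = 1.007 kg/m³.
In steady level flight, lift balances weight: W = mg = 492 × 9.81 = 4826.5 N.
q = ½ρv² = ½ × 1.007 × 39.5² = 785.6 Pa.
CL = W/(q·S) = 4826.5 / (785.6 × 11.7) = 0.5251.
CD = 0.0159 + 0.0238 × 0.5251² = 0.02246.
D = q·S·CD = 785.6 × 11.7 × 0.02246 = 206.5 N

D = 206 N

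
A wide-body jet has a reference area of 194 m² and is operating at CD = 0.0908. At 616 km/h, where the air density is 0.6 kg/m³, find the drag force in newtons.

D = 1.55×10^5 N

Convert speed: v = 616 km/h ÷ 3.6 = 171.1 m/s.
Dynamic pressure q = ½ρv² = ½ × 0.6 × 171.1² = 8784 Pa.
D = q·S·CD = 8784 × 194 × 0.0908 = 1.55×10^5 N ≈ 155 kN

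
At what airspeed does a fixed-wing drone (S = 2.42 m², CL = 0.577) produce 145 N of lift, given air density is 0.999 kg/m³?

L = ½ρv²S·CL ⇒ v = √(2L/(ρ·S·CL))
v = √(2 × 145 / (0.999 × 2.42 × 0.577)) = √207.9 = 14.4 m/s

v = 14.4 m/s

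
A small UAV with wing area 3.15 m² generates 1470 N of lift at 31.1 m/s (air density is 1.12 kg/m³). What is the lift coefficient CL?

From L = ½ρv²S·CL, rearranging gives CL = 2L/(ρv²S).
CL = 2 × 1470 / (1.12 × 31.1² × 3.15) = 0.862

CL = 0.862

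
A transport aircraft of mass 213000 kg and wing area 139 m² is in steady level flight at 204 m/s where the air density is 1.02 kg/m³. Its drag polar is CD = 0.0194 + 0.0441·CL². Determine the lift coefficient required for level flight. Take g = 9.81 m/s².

Level flight ⇒ L = W = m·g = 213000 × 9.81 = 2.0895×10^6 N.
q = ½ρv² = ½ × 1.02 × 204² = 21220 Pa.
CL = 2W/(ρv²S) = 2×2.0895×10^6/(1.02×204²×139) = 0.7083.

CL = 0.708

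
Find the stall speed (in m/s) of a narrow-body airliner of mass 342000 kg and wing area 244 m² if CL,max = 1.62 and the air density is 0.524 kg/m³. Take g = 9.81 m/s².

At stall, lift equals weight: L = W = m·g = 342000 × 9.81 = 3.355×10^6 N.
V_stall = √(2W/(ρ·S·CL,max)) = √(2 × 3.355×10^6 / (0.524 × 244 × 1.62))
V_stall = √32400 = 180 m/s

V_stall = 180 m/s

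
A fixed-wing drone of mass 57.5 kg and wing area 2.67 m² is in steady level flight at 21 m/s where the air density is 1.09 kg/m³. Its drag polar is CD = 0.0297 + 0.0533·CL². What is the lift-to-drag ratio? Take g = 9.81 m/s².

L/D = 12.4

In steady level flight, lift balances weight: W = mg = 57.5 × 9.81 = 564.08 N.
Dynamic pressure q = 0.5 × 1.09 × 21² = 240.3 Pa.
Required CL = L/(qS) = 564.08/(240.3·2.67) = 0.879.
CD = 0.0297 + 0.0533 × 0.879² = 0.07088.
L/D = CL/CD = 0.879 / 0.07088 = 12.4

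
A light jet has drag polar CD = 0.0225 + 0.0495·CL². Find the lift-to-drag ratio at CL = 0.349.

CD = 0.0225 + 0.0495 × 0.349² = 0.02853
L/D = CL/CD = 0.349 / 0.02853 = 12.2

L/D = 12.2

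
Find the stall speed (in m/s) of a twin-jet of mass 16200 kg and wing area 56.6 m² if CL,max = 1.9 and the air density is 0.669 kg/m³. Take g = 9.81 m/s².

Weight W = mg = 16200 × 9.81 = 1.589×10^5 N.
V_stall = √(2W/(ρ·S·CL,max)) = √(2 × 1.589×10^5 / (0.669 × 56.6 × 1.9))
V_stall = √4418 = 66.5 m/s

V_stall = 66.5 m/s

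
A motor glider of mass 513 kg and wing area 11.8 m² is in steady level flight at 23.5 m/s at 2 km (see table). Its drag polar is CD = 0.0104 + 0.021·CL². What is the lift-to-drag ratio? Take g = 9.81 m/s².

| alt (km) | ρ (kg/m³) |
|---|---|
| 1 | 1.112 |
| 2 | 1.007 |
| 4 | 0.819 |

L/D = 25.6

At 2 km, from the table: ρ = 1.007 kg/m³.
Level flight ⇒ L = W = m·g = 513 × 9.81 = 5032.5 N.
Dynamic pressure q = 0.5 × 1.007 × 23.5² = 278.1 Pa.
Required CL = L/(qS) = 5032.5/(278.1·11.8) = 1.534.
CD = 0.0104 + 0.021 × 1.534² = 0.0598.
L/D = CL/CD = 1.534 / 0.0598 = 25.6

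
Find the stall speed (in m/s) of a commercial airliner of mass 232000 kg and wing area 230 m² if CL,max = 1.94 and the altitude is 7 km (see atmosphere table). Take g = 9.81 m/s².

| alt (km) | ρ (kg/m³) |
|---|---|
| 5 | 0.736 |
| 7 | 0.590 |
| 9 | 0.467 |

V_stall = 131 m/s

At 7 km, from the table: ρ = 0.590 kg/m³.
At stall, lift equals weight: L = W = m·g = 232000 × 9.81 = 2.276×10^6 N.
From L = ½ρV²S·CL,max = W: V_stall = √(2W/(ρSCL,max)) = √(2·2.276×10^6/(0.59·230·1.94))
V_stall = √17290 = 131 m/s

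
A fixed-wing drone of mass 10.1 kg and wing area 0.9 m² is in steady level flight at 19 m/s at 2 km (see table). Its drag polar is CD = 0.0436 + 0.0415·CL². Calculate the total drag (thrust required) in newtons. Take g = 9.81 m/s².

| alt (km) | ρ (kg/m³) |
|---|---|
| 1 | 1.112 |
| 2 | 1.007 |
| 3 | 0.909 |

At 2 km, from the table: ρ = 1.007 kg/m³.
Level flight ⇒ L = W = m·g = 10.1 × 9.81 = 99.081 N.
q = ½ρv² = ½ × 1.007 × 19² = 181.8 Pa.
CL = W/(q·S) = 99.081 / (181.8 × 0.9) = 0.6057.
CD = 0.0436 + 0.0415 × 0.6057² = 0.05882.
D = q·S·CD = 181.8 × 0.9 × 0.05882 = 9.623 N

D = 9.62 N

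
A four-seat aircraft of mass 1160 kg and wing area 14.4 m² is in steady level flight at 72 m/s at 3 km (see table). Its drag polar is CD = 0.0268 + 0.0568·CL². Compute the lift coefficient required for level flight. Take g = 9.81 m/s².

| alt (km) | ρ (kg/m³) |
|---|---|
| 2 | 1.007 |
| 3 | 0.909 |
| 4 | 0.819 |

At 3 km, from the table: ρ = 0.909 kg/m³.
In steady level flight, lift balances weight: W = mg = 1160 × 9.81 = 11380 N.
q = ½ρv² = ½ × 0.909 × 72² = 2356 Pa.
CL = 2W/(ρv²S) = 2×11380/(0.909×72²×14.4) = 0.3354.

CL = 0.335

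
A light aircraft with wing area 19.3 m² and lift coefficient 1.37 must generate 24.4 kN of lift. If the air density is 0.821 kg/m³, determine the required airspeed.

L = ½ρv²S·CL ⇒ v = √(2L/(ρ·S·CL))
v = √(2 × 24400 / (0.821 × 19.3 × 1.37)) = √2248 = 47.4 m/s

v = 47.4 m/s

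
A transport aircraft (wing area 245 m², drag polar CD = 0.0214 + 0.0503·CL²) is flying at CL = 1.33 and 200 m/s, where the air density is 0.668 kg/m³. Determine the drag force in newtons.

D = 3.61×10^5 N

CD = 0.0214 + 0.0503 × 1.33² = 0.1104
D = ½ρv²S·CD = ½ × 0.668 × 200² × 245 × 0.1104 = 3.61×10^5 N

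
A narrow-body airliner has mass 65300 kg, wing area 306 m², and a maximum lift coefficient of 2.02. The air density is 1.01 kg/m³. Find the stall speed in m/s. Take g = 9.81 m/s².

At stall, lift equals weight: L = W = m·g = 65300 × 9.81 = 6.406×10^5 N.
V_stall = √(2W/(ρ·S·CL,max)) = √(2 × 6.406×10^5 / (1.01 × 306 × 2.02))
V_stall = √2052 = 45.3 m/s

V_stall = 45.3 m/s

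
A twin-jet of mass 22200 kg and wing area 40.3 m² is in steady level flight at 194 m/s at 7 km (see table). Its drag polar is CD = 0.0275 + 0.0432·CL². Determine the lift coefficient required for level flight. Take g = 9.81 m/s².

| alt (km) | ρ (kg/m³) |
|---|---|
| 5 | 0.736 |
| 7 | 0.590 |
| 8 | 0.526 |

At 7 km, from the table: ρ = 0.590 kg/m³.
Level flight ⇒ L = W = m·g = 22200 × 9.81 = 2.1778×10^5 N.
Dynamic pressure q = 0.5 × 0.59 × 194² = 11100 Pa.
CL = 2W/(ρv²S) = 2×2.1778×10^5/(0.59×194²×40.3) = 0.4867.

CL = 0.487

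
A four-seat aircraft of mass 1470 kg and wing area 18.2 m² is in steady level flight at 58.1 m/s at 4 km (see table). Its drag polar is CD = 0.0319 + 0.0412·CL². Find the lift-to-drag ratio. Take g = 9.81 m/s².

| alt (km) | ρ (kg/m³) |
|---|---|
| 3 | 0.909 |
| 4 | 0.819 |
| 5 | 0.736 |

At 4 km, from the table: ρ = 0.819 kg/m³.
Level flight ⇒ L = W = m·g = 1470 × 9.81 = 14421 N.
Dynamic pressure q = 0.5 × 0.819 × 58.1² = 1382 Pa.
Required CL = L/(qS) = 14421/(1382·18.2) = 0.5732.
CD = 0.0319 + 0.0412 × 0.5732² = 0.04544.
L/D = CL/CD = 0.5732 / 0.04544 = 12.6

L/D = 12.6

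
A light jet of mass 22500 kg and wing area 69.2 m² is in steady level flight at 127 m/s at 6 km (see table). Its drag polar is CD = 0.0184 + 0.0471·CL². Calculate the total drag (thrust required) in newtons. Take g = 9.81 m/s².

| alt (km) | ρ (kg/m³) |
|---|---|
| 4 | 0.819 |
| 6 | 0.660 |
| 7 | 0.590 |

At 6 km, from the table: ρ = 0.660 kg/m³.
In steady level flight, lift balances weight: W = mg = 22500 × 9.81 = 2.2072×10^5 N.
q = ½ρv² = ½ × 0.66 × 127² = 5323 Pa.
Required CL = L/(qS) = 2.2072×10^5/(5323·69.2) = 0.5993.
CD = 0.0184 + 0.0471 × 0.5993² = 0.03531.
D = q·S·CD = 5323 × 69.2 × 0.03531 = 13010 N

D = 13000 N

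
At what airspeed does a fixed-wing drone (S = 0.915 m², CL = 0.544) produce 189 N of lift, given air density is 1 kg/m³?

L = ½ρv²S·CL ⇒ v = √(2L/(ρ·S·CL))
v = √(2 × 189 / (1 × 0.915 × 0.544)) = √759.4 = 27.6 m/s

v = 27.6 m/s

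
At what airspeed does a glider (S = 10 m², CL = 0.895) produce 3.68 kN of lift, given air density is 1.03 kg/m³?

L = ½ρv²S·CL ⇒ v = √(2L/(ρ·S·CL))
v = √(2 × 3680 / (1.03 × 10 × 0.895)) = √798.4 = 28.3 m/s

v = 28.3 m/s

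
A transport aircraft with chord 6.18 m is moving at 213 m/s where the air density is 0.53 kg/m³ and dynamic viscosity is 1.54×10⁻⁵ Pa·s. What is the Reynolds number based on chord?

Re = ρ·v·c/μ = 0.53 × 213 × 6.18 / (1.54×10⁻⁵) = 4.53×10^7

Re = 4.53×10^7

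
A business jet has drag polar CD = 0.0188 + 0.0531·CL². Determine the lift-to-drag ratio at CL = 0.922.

CD = 0.0188 + 0.0531 × 0.922² = 0.06394
L/D = CL/CD = 0.922 / 0.06394 = 14.4

L/D = 14.4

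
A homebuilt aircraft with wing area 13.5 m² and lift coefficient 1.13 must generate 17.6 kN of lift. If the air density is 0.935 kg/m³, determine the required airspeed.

v = 49.7 m/s

L = ½ρv²S·CL ⇒ v = √(2L/(ρ·S·CL))
v = √(2 × 17600 / (0.935 × 13.5 × 1.13)) = √2468 = 49.7 m/s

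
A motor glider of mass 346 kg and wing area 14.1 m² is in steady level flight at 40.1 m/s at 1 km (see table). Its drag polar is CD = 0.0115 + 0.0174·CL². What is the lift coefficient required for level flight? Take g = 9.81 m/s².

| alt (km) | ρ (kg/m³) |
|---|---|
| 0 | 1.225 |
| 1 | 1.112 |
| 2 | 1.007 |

CL = 0.269

At 1 km, from the table: ρ = 1.112 kg/m³.
Weight W = mg = 346 × 9.81 = 3394.3 N; in level flight L = W.
Dynamic pressure q = 0.5 × 1.112 × 40.1² = 894.1 Pa.
CL = W/(q·S) = 3394.3 / (894.1 × 14.1) = 0.2693.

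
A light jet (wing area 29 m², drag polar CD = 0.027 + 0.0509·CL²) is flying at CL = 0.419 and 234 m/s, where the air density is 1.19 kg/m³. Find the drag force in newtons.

D = 34000 N

CD = 0.027 + 0.0509 × 0.419² = 0.03594
D = ½ρv²S·CD = ½ × 1.19 × 234² × 29 × 0.03594 = 34000 N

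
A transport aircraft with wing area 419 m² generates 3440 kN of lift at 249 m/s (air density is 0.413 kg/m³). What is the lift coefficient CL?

CL = 0.641

From L = ½ρv²S·CL, rearranging gives CL = 2L/(ρv²S).
CL = 2 × 3.44×10^6 / (0.413 × 249² × 419) = 0.641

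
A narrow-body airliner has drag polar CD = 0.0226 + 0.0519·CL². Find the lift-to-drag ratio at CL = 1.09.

CD = 0.0226 + 0.0519 × 1.09² = 0.08426
L/D = CL/CD = 1.09 / 0.08426 = 12.9

L/D = 12.9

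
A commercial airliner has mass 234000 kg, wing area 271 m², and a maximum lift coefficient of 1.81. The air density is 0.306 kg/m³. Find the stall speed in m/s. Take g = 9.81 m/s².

At stall, lift equals weight: L = W = m·g = 234000 × 9.81 = 2.296×10^6 N.
V_stall = √(2W/(ρ·S·CL,max)) = √(2 × 2.296×10^6 / (0.306 × 271 × 1.81))
V_stall = √30590 = 175 m/s

V_stall = 175 m/s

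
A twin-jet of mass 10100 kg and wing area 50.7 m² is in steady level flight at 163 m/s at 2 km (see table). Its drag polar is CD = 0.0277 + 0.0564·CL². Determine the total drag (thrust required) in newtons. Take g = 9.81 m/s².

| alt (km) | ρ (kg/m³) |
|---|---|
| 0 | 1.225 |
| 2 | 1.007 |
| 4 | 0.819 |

At 2 km, from the table: ρ = 1.007 kg/m³.
In steady level flight, lift balances weight: W = mg = 10100 × 9.81 = 99081 N.
q = ½ρv² = ½ × 1.007 × 163² = 13380 Pa.
CL = 2W/(ρv²S) = 2×99081/(1.007×163²×50.7) = 0.1461.
CD = 0.0277 + 0.0564 × 0.1461² = 0.0289.
D = q·S·CD = 13380 × 50.7 × 0.0289 = 19600 N

D = 19600 N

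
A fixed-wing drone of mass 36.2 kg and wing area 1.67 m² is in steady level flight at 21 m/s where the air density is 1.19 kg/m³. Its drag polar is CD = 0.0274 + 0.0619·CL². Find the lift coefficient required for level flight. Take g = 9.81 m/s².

CL = 0.81

Weight W = mg = 36.2 × 9.81 = 355.12 N; in level flight L = W.
Dynamic pressure q = 0.5 × 1.19 × 21² = 262.4 Pa.
Required CL = L/(qS) = 355.12/(262.4·1.67) = 0.8104.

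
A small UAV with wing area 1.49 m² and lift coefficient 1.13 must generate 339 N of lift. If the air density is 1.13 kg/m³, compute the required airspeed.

L = ½ρv²S·CL ⇒ v = √(2L/(ρ·S·CL))
v = √(2 × 339 / (1.13 × 1.49 × 1.13)) = √356.4 = 18.9 m/s

v = 18.9 m/s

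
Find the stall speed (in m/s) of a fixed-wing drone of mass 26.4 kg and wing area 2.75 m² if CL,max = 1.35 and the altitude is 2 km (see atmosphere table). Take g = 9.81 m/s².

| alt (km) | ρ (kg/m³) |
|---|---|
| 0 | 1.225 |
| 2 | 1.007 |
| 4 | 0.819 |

V_stall = 11.8 m/s

At 2 km, from the table: ρ = 1.007 kg/m³.
At stall, lift equals weight: L = W = m·g = 26.4 × 9.81 = 259 N.
V_stall = √(2W/(ρ·S·CL,max)) = √(2 × 259 / (1.007 × 2.75 × 1.35))
V_stall = √138.6 = 11.8 m/s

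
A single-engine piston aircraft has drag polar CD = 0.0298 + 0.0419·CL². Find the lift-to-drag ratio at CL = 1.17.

L/D = 13.4

CD = 0.0298 + 0.0419 × 1.17² = 0.08716
L/D = CL/CD = 1.17 / 0.08716 = 13.4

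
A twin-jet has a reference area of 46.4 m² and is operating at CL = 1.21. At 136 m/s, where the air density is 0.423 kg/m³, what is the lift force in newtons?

L = 2.2×10^5 N

L = ½ρv²S·CL = ½ × 0.423 × 136² × 46.4 × 1.21 = 2.2×10^5 N ≈ 220 kN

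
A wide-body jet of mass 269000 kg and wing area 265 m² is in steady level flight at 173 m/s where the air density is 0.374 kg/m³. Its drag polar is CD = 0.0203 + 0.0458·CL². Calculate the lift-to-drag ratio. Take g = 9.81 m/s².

Weight W = mg = 269000 × 9.81 = 2.6389×10^6 N; in level flight L = W.
Dynamic pressure q = 0.5 × 0.374 × 173² = 5597 Pa.
Required CL = L/(qS) = 2.6389×10^6/(5597·265) = 1.779.
CD = 0.0203 + 0.0458 × 1.779² = 0.1653.
L/D = CL/CD = 1.779 / 0.1653 = 10.8

L/D = 10.8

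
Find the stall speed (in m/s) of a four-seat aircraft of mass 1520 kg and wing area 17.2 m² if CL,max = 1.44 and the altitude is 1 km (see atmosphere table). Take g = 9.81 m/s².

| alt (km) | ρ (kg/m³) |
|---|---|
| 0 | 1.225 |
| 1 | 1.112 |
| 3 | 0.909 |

At 1 km, from the table: ρ = 1.112 kg/m³.
Weight W = mg = 1520 × 9.81 = 14910 N.
V_stall = √(2W/(ρ·S·CL,max)) = √(2 × 14910 / (1.112 × 17.2 × 1.44))
V_stall = √1083 = 32.9 m/s

V_stall = 32.9 m/s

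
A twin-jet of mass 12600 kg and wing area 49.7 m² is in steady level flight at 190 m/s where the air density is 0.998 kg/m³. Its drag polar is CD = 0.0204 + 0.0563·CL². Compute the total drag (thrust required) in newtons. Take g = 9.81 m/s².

In steady level flight, lift balances weight: W = mg = 12600 × 9.81 = 1.2361×10^5 N.
Dynamic pressure q = 0.5 × 0.998 × 190² = 18010 Pa.
CL = W/(q·S) = 1.2361×10^5 / (18010 × 49.7) = 0.1381.
CD = 0.0204 + 0.0563 × 0.1381² = 0.02147.
D = q·S·CD = 18010 × 49.7 × 0.02147 = 19220 N

D = 19200 N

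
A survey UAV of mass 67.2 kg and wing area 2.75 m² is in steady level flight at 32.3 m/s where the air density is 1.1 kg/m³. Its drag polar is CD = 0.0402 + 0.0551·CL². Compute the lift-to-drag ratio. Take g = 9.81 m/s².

Weight W = mg = 67.2 × 9.81 = 659.23 N; in level flight L = W.
q = ½ρv² = ½ × 1.1 × 32.3² = 573.8 Pa.
Required CL = L/(qS) = 659.23/(573.8·2.75) = 0.4178.
CD = 0.0402 + 0.0551 × 0.4178² = 0.04982.
L/D = CL/CD = 0.4178 / 0.04982 = 8.39

L/D = 8.39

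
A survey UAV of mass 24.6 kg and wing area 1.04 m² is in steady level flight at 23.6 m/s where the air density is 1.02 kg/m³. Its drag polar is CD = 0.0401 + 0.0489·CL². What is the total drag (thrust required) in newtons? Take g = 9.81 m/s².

D = 21.5 N

In steady level flight, lift balances weight: W = mg = 24.6 × 9.81 = 241.33 N.
q = ½ρv² = ½ × 1.02 × 23.6² = 284 Pa.
Required CL = L/(qS) = 241.33/(284·1.04) = 0.8169.
CD = 0.0401 + 0.0489 × 0.8169² = 0.07273.
D = q·S·CD = 284 × 1.04 × 0.07273 = 21.49 N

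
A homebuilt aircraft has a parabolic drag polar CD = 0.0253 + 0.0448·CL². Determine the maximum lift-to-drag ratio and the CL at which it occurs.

For CD = CD0 + K·CL², (L/D)max occurs at CL* = √(CD0/K) and equals 1/(2√(K·CD0)).
(L/D)max = 1/(2√(0.0448 × 0.0253)) = 1/(2 × 0.03367) = 14.9
CL* = √(0.0253/0.0448) = 0.751

(L/D)max = 14.9, at CL = 0.751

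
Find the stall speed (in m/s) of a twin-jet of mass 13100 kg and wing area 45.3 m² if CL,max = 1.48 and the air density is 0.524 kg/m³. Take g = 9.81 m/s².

Weight W = mg = 13100 × 9.81 = 1.285×10^5 N.
From L = ½ρV²S·CL,max = W: V_stall = √(2W/(ρSCL,max)) = √(2·1.285×10^5/(0.524·45.3·1.48))
V_stall = √7316 = 85.5 m/s

V_stall = 85.5 m/s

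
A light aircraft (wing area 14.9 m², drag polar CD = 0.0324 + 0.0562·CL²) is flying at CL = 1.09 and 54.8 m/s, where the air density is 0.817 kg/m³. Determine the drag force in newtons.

CD = 0.0324 + 0.0562 × 1.09² = 0.09917
D = ½ρv²S·CD = ½ × 0.817 × 54.8² × 14.9 × 0.09917 = 1810 N

D = 1810 N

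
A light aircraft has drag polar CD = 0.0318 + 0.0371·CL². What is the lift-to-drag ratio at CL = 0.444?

L/D = 11.4

CD = 0.0318 + 0.0371 × 0.444² = 0.03911
L/D = CL/CD = 0.444 / 0.03911 = 11.4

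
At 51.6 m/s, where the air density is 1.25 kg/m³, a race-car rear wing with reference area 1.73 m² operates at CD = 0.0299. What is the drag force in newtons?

D = 86.1 N

Dynamic pressure q = ½ρv² = ½ × 1.25 × 51.6² = 1664 Pa.
D = q·S·CD = 1664 × 1.73 × 0.0299 = 86.1 N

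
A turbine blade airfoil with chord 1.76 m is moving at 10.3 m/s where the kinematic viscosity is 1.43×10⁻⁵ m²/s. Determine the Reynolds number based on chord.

Re = v·c/ν = 10.3 × 1.76 / (1.43×10⁻⁵) = 1.27×10^6

Re = 1.27×10^6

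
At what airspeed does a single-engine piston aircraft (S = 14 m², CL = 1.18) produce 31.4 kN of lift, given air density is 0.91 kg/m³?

L = ½ρv²S·CL ⇒ v = √(2L/(ρ·S·CL))
v = √(2 × 31400 / (0.91 × 14 × 1.18)) = √4177 = 64.6 m/s

v = 64.6 m/s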